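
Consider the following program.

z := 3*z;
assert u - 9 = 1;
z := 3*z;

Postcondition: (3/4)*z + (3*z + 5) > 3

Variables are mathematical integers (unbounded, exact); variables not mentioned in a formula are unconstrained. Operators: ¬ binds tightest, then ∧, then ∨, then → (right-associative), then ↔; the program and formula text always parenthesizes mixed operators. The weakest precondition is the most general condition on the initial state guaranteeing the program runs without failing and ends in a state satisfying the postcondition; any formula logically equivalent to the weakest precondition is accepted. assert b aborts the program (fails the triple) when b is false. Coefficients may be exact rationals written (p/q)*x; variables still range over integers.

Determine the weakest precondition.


Working backward. After the program, the postcondition (3/4)*z + (3*z + 5) > 3 must hold; in canonical form it is (15/4)*z > -2.
Before z := 3*z: (45/4)*z > -2
Before assert u - 9 = 1: u = 10 ∧ (45/4)*z > -2
Before z := 3*z: u = 10 ∧ (135/4)*z > -2
Answer: WP = u = 10 ∧ (135/4)*z > -2


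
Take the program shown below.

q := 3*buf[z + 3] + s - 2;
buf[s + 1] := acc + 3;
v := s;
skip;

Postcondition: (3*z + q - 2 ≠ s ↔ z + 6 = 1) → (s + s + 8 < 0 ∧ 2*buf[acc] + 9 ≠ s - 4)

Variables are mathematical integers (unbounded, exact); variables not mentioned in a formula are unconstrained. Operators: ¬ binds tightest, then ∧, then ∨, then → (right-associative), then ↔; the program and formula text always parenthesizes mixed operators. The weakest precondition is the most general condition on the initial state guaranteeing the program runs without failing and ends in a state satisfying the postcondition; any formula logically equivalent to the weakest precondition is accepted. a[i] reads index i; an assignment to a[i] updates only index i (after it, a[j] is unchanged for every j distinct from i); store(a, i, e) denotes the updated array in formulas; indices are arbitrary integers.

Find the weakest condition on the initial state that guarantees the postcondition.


Working backward. After the program, the postcondition (3*z + q - 2 ≠ s ↔ z + 6 = 1) → (s + s + 8 < 0 ∧ 2*buf[acc] + 9 ≠ s - 4) must hold; in canonical form it is (q + 3*z ≠ s + 2 ↔ z = -5) → (2*s < -8 ∧ 2*buf[acc] ≠ s - 13).
Before skip: (q + 3*z ≠ s + 2 ↔ z = -5) → (2*s < -8 ∧ 2*buf[acc] ≠ s - 13)
Before v := s: (q + 3*z ≠ s + 2 ↔ z = -5) → (2*s < -8 ∧ 2*buf[acc] ≠ s - 13)
Before buf[s + 1] := acc + 3: (q + 3*z ≠ s + 2 ↔ z = -5) → (2*s < -8 ∧ 2*store(buf, s + 1, acc + 3)[acc] ≠ s - 13)
Before q := 3*buf[z + 3] + s - 2: (3*buf[z + 3] + 3*z ≠ 4 ↔ z = -5) → (2*s < -8 ∧ 2*store(buf, s + 1, acc + 3)[acc] ≠ s - 13)
Answer: WP = (3*buf[z + 3] + 3*z ≠ 4 ↔ z = -5) → (2*s < -8 ∧ 2*store(buf, s + 1, acc + 3)[acc] ≠ s - 13)


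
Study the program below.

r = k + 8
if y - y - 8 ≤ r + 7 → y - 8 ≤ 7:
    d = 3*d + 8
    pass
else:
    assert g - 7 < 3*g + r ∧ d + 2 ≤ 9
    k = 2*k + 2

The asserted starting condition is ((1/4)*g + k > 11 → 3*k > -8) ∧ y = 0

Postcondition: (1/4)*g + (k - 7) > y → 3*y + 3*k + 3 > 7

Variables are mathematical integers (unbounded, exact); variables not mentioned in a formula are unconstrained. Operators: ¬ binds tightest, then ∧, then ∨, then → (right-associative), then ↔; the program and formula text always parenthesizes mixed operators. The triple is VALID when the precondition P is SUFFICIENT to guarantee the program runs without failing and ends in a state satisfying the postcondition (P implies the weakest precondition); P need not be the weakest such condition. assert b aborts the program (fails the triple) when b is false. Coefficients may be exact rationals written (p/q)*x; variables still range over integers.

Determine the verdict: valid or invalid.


Working backward. After the program, the postcondition (1/4)*g + (k - 7) > y → 3*y + 3*k + 3 > 7 must hold; in canonical form it is (1/4)*g + k > y + 7 → 3*k + 3*y > 4.
Then branch requires (1/4)*g + k > y + 7 → 3*k + 3*y > 4; else branch requires 2*g + r > -7 ∧ d ≤ 7 ∧ ((1/4)*g + 2*k > y + 5 → 6*k + 3*y > -2).
Before the if: ((r ≥ -15 → y ≤ 15) → ((1/4)*g + k > y + 7 → 3*k + 3*y > 4)) ∧ ((¬(r ≥ -15 → y ≤ 15)) → (2*g + r > -7 ∧ d ≤ 7 ∧ ((1/4)*g + 2*k > y + 5 → 6*k + 3*y > -2)))
Before r := k + 8: ((k ≥ -23 → y ≤ 15) → ((1/4)*g + k > y + 7 → 3*k + 3*y > 4)) ∧ ((¬(k ≥ -23 → y ≤ 15)) → (2*g + k > -15 ∧ d ≤ 7 ∧ ((1/4)*g + 2*k > y + 5 → 6*k + 3*y > -2)))
The weakest precondition is ((k ≥ -23 → y ≤ 15) → ((1/4)*g + k > y + 7 → 3*k + 3*y > 4)) ∧ ((¬(k ≥ -23 → y ≤ 15)) → (2*g + k > -15 ∧ d ≤ 7 ∧ ((1/4)*g + 2*k > y + 5 → 6*k + 3*y > -2))).
Check whether ((1/4)*g + k > 11 → 3*k > -8) ∧ y = 0 implies it.
Countermodel: at the initial state d = 0, g = 45, k = 0, y = 0, the precondition holds but the weakest precondition fails.
Answer: invalid


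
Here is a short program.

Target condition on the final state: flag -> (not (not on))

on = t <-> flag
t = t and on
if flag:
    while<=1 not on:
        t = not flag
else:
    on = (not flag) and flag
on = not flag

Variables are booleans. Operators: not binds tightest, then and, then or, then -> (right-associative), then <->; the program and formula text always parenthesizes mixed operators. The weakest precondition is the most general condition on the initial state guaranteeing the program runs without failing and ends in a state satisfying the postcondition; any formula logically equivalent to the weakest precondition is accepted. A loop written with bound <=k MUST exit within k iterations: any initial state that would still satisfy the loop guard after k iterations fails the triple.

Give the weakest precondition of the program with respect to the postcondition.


Working backward. After the program, the postcondition flag -> (not (not on)) must hold; in canonical form it is flag -> on.
Before on := not flag: flag -> (not flag)
Then branch requires ((not on) -> (on and (flag -> (not flag)))) and (on -> (flag -> (not flag))); else branch requires flag -> (not flag).
Before the if: (flag -> (((not on) -> (on and (flag -> (not flag)))) and (on -> (flag -> (not flag))))) and ((not flag) -> (flag -> (not flag)))
Before t := t and on: (flag -> (((not on) -> (on and (flag -> (not flag)))) and (on -> (flag -> (not flag))))) and ((not flag) -> (flag -> (not flag)))
Before on := t <-> flag: (flag -> (((not (t <-> flag)) -> ((t <-> flag) and (flag -> (not flag)))) and ((t <-> flag) -> (flag -> (not flag))))) and ((not flag) -> (flag -> (not flag)))
Answer: WP = (flag -> (((not (t <-> flag)) -> ((t <-> flag) and (flag -> (not flag)))) and ((t <-> flag) -> (flag -> (not flag))))) and ((not flag) -> (flag -> (not flag)))


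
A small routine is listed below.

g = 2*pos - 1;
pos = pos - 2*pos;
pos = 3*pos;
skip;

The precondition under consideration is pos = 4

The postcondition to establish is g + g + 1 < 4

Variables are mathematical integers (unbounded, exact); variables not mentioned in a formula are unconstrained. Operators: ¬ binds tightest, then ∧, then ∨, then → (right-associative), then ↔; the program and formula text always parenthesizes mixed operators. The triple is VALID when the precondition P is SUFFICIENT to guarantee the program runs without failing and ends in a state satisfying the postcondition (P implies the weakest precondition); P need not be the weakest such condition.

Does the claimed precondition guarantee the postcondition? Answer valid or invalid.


Working backward. After the program, the postcondition g + g + 1 < 4 must hold; in canonical form it is 2*g < 3.
Before skip: 2*g < 3
Before pos := 3*pos: 2*g < 3
Before pos := pos - 2*pos: 2*g < 3
Before g := 2*pos - 1: 4*pos < 5
The weakest precondition is 4*pos < 5.
Check whether pos = 4 implies it.
Countermodel: at the initial state pos = 4, the precondition holds but the weakest precondition fails.
Answer: invalid


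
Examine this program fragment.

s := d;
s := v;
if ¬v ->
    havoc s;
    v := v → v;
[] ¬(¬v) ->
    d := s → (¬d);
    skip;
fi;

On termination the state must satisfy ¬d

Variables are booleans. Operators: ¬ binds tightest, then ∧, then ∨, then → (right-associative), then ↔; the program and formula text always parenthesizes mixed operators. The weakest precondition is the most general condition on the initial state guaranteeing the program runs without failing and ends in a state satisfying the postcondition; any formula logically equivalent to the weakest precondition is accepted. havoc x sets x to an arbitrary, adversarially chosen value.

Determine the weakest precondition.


Working backward. After the program, ¬d must hold.
Then branch requires ¬d; else branch requires ¬(s → (¬d)).
Before the if: ((¬v) → (¬d)) ∧ (v → (¬(s → (¬d))))
Before s := v: ((¬v) → (¬d)) ∧ (v → (¬(v → (¬d))))
Before s := d: ((¬v) → (¬d)) ∧ (v → (¬(v → (¬d))))
Answer: WP = ((¬v) → (¬d)) ∧ (v → (¬(v → (¬d))))


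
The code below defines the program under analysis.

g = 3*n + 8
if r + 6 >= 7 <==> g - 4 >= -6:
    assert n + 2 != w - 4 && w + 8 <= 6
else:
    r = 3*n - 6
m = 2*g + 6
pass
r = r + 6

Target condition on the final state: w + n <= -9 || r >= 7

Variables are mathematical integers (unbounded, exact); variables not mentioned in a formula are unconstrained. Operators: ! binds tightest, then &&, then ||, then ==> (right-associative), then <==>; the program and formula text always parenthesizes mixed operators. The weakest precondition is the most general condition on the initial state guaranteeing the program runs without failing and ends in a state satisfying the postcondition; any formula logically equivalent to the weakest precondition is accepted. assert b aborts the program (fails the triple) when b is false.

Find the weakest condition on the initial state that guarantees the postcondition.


Working backward. After the program, the postcondition w + n <= -9 || r >= 7 must hold; in canonical form it is n + w <= -9 || r >= 7.
Before r := r + 6: n + w <= -9 || r >= 1
Before skip: n + w <= -9 || r >= 1
Before m := 2*g + 6: n + w <= -9 || r >= 1
Then branch requires n != w - 6 && w <= -2 && (n + w <= -9 || r >= 1); else branch requires n + w <= -9 || 3*n >= 7.
Before the if: ((r >= 1 <==> g >= -2) ==> (n != w - 6 && w <= -2 && (n + w <= -9 || r >= 1))) && ((!(r >= 1 <==> g >= -2)) ==> (n + w <= -9 || 3*n >= 7))
Before g := 3*n + 8: ((r >= 1 <==> 3*n >= -10) ==> (n != w - 6 && w <= -2 && (n + w <= -9 || r >= 1))) && ((!(r >= 1 <==> 3*n >= -10)) ==> (n + w <= -9 || 3*n >= 7))
Answer: WP = ((r >= 1 <==> 3*n >= -10) ==> (n != w - 6 && w <= -2 && (n + w <= -9 || r >= 1))) && ((!(r >= 1 <==> 3*n >= -10)) ==> (n + w <= -9 || 3*n >= 7))


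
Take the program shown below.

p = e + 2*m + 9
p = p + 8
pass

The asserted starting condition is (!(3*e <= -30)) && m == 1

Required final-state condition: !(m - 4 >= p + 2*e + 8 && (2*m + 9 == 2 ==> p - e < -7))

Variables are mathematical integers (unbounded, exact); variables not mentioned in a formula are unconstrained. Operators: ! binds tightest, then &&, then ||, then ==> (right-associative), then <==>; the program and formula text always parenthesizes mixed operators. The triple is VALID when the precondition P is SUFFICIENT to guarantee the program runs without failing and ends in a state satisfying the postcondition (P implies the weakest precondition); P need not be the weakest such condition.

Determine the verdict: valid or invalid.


Working backward. After the program, the postcondition !(m - 4 >= p + 2*e + 8 && (2*m + 9 == 2 ==> p - e < -7)) must hold; in canonical form it is !(m >= 2*e + p + 12 && (2*m == -7 ==> p < e - 7)).
Before skip: !(m >= 2*e + p + 12 && (2*m == -7 ==> p < e - 7))
Before p := p + 8: !(m >= 2*e + p + 20 && (2*m == -7 ==> p < e - 15))
Before p := e + 2*m + 9: !(3*e + m <= -29 && (2*m == -7 ==> 2*m < -24))
The weakest precondition is !(3*e + m <= -29 && (2*m == -7 ==> 2*m < -24)).
Check whether (!(3*e <= -30)) && m == 1 implies it.
Every state satisfying the precondition satisfies the weakest precondition: the implication holds.
Answer: valid


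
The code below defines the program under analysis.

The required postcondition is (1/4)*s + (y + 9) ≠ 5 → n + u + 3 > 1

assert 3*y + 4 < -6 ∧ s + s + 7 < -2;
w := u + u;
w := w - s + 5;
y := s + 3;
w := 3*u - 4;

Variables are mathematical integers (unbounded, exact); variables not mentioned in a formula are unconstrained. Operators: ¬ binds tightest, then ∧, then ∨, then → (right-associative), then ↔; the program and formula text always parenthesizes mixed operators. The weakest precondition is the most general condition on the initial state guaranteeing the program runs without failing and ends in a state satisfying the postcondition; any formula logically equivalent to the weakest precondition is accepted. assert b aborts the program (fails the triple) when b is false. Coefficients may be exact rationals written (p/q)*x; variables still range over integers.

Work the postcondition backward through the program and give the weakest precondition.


Working backward. After the program, the postcondition (1/4)*s + (y + 9) ≠ 5 → n + u + 3 > 1 must hold; in canonical form it is (1/4)*s + y ≠ -4 → n + u > -2.
Before w := 3*u - 4: (1/4)*s + y ≠ -4 → n + u > -2
Before y := s + 3: (5/4)*s ≠ -7 → n + u > -2
Before w := w - s + 5: (5/4)*s ≠ -7 → n + u > -2
Before w := u + u: (5/4)*s ≠ -7 → n + u > -2
Before assert 3*y + 4 < -6 ∧ s + s + 7 < -2: 3*y < -10 ∧ 2*s < -9 ∧ ((5/4)*s ≠ -7 → n + u > -2)
Answer: WP = 3*y < -10 ∧ 2*s < -9 ∧ ((5/4)*s ≠ -7 → n + u > -2)


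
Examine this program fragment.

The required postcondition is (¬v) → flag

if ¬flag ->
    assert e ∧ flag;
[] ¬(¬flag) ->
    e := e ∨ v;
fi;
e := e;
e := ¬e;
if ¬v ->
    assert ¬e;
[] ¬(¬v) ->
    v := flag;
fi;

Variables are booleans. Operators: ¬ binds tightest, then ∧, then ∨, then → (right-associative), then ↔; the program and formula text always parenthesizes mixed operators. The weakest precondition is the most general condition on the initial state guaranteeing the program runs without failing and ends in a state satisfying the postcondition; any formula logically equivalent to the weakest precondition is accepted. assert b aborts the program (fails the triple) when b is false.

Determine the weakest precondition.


Working backward. After the program, (¬v) → flag must hold.
Then branch requires (¬e) ∧ ((¬v) → flag); else branch requires (¬flag) → flag.
Before the if: ((¬v) → ((¬e) ∧ ((¬v) → flag))) ∧ (v → ((¬flag) → flag))
Before e := ¬e: ((¬v) → (e ∧ ((¬v) → flag))) ∧ (v → ((¬flag) → flag))
Before e := e: ((¬v) → (e ∧ ((¬v) → flag))) ∧ (v → ((¬flag) → flag))
Then branch requires e ∧ flag ∧ ((¬v) → (e ∧ ((¬v) → flag))) ∧ (v → ((¬flag) → flag)); else branch requires ((¬v) → ((e ∨ v) ∧ ((¬v) → flag))) ∧ (v → ((¬flag) → flag)).
Before the if: ((¬flag) → (e ∧ flag ∧ ((¬v) → (e ∧ ((¬v) → flag))) ∧ (v → ((¬flag) → flag)))) ∧ (flag → (((¬v) → ((e ∨ v) ∧ ((¬v) → flag))) ∧ (v → ((¬flag) → flag))))
Answer: WP = ((¬flag) → (e ∧ flag ∧ ((¬v) → (e ∧ ((¬v) → flag))) ∧ (v → ((¬flag) → flag)))) ∧ (flag → (((¬v) → ((e ∨ v) ∧ ((¬v) → flag))) ∧ (v → ((¬flag) → flag))))


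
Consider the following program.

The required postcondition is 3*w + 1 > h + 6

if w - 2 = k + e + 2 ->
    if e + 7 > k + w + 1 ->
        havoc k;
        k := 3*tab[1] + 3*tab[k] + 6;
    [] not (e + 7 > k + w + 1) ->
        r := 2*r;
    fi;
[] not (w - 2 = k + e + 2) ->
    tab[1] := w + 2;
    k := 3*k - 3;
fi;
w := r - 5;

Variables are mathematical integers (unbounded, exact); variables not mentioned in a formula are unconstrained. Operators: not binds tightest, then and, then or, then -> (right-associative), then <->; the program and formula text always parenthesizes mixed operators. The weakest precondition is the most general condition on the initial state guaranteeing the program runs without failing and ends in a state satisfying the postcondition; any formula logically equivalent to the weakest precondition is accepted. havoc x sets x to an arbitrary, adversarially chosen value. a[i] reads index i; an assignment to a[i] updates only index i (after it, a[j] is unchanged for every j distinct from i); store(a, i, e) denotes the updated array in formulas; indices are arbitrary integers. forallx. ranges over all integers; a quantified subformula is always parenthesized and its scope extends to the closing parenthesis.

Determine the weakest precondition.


Working backward. After the program, the postcondition 3*w + 1 > h + 6 must hold; in canonical form it is 3*w > h + 5.
Before w := r - 5: 3*r > h + 20
Then branch requires (e > k + w - 6 -> 3*r > h + 20) and ((not (e > k + w - 6)) -> 6*r > h + 20); else branch requires 3*r > h + 20.
Before the if: (w = e + k + 4 -> ((e > k + w - 6 -> 3*r > h + 20) and ((not (e > k + w - 6)) -> 6*r > h + 20))) and ((not (w = e + k + 4)) -> 3*r > h + 20)
Answer: WP = (w = e + k + 4 -> ((e > k + w - 6 -> 3*r > h + 20) and ((not (e > k + w - 6)) -> 6*r > h + 20))) and ((not (w = e + k + 4)) -> 3*r > h + 20)


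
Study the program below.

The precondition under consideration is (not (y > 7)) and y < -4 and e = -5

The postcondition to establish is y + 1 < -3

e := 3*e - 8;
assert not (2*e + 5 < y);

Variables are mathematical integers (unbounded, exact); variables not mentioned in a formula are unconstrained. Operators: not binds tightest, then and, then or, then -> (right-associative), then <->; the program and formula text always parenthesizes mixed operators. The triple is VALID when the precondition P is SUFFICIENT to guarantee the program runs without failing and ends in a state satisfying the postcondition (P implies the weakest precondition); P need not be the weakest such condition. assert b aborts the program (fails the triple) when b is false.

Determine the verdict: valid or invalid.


Working backward. After the program, the postcondition y + 1 < -3 must hold; in canonical form it is y < -4.
Before assert not (2*e + 5 < y): (not (2*e < y - 5)) and y < -4
Before e := 3*e - 8: (not (6*e < y + 11)) and y < -4
The weakest precondition is (not (6*e < y + 11)) and y < -4.
Check whether (not (y > 7)) and y < -4 and e = -5 implies it.
Countermodel: at the initial state e = -5, y = -40, the precondition holds but the weakest precondition fails.
Answer: invalid


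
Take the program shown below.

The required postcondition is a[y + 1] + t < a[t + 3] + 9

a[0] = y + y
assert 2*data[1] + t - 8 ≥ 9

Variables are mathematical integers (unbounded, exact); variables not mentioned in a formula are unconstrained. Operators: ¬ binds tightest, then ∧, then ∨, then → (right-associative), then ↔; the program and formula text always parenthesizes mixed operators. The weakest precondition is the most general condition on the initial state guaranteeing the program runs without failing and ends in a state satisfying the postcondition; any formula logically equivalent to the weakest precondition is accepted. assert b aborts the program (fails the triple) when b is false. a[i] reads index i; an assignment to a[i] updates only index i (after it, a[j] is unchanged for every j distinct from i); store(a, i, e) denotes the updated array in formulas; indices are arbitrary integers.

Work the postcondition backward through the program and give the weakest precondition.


Working backward. After the program, a[y + 1] + t < a[t + 3] + 9 must hold.
Before assert 2*data[1] + t - 8 ≥ 9: 2*data[1] + t ≥ 17 ∧ a[y + 1] + t < a[t + 3] + 9
Before a[0] := y + y: 2*data[1] + t ≥ 17 ∧ store(a, 0, 2*y)[y + 1] + t < store(a, 0, 2*y)[t + 3] + 9
Answer: WP = 2*data[1] + t ≥ 17 ∧ store(a, 0, 2*y)[y + 1] + t < store(a, 0, 2*y)[t + 3] + 9


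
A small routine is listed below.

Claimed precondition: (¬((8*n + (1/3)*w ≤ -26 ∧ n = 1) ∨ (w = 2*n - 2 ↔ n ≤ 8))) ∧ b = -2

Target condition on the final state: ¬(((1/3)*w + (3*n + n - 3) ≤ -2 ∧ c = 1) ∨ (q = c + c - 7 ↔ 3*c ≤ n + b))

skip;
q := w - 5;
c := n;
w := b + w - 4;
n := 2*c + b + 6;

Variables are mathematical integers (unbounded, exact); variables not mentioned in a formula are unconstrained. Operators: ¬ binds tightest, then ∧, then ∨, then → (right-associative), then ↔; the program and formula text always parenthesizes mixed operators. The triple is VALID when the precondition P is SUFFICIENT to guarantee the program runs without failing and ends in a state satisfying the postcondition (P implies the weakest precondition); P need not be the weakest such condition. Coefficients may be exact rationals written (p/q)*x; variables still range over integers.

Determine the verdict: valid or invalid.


Working backward. After the program, the postcondition ¬(((1/3)*w + (3*n + n - 3) ≤ -2 ∧ c = 1) ∨ (q = c + c - 7 ↔ 3*c ≤ n + b)) must hold; in canonical form it is ¬((4*n + (1/3)*w ≤ 1 ∧ c = 1) ∨ (q = 2*c - 7 ↔ 3*c ≤ b + n)).
Before n := 2*c + b + 6: ¬((4*b + 8*c + (1/3)*w ≤ -23 ∧ c = 1) ∨ (q = 2*c - 7 ↔ c ≤ 2*b + 6))
Before w := b + w - 4: ¬(((13/3)*b + 8*c + (1/3)*w ≤ -65/3 ∧ c = 1) ∨ (q = 2*c - 7 ↔ c ≤ 2*b + 6))
Before c := n: ¬(((13/3)*b + 8*n + (1/3)*w ≤ -65/3 ∧ n = 1) ∨ (q = 2*n - 7 ↔ n ≤ 2*b + 6))
Before q := w - 5: ¬(((13/3)*b + 8*n + (1/3)*w ≤ -65/3 ∧ n = 1) ∨ (w = 2*n - 2 ↔ n ≤ 2*b + 6))
Before skip: ¬(((13/3)*b + 8*n + (1/3)*w ≤ -65/3 ∧ n = 1) ∨ (w = 2*n - 2 ↔ n ≤ 2*b + 6))
The weakest precondition is ¬(((13/3)*b + 8*n + (1/3)*w ≤ -65/3 ∧ n = 1) ∨ (w = 2*n - 2 ↔ n ≤ 2*b + 6)).
Check whether (¬((8*n + (1/3)*w ≤ -26 ∧ n = 1) ∨ (w = 2*n - 2 ↔ n ≤ 8))) ∧ b = -2 implies it.
Countermodel: at the initial state b = -2, n = 3, w = 5, the precondition holds but the weakest precondition fails.
Answer: invalid


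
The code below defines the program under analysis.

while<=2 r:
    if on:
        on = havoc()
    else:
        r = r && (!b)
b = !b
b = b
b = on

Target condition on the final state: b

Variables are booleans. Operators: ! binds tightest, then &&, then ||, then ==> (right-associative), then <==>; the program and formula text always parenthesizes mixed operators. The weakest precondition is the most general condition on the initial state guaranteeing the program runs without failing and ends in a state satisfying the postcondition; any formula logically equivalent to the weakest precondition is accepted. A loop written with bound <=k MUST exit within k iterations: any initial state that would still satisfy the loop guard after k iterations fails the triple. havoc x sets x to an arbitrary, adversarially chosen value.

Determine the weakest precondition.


Working backward. After the program, b must hold.
Before b := on: on
Before b := b: on
Before b := !b: on
Before the loop (bound <=2), unroll the exhaustion recursion (WP_0 = exit-now case; WP_j = one more guarded iteration, up to j = 2):
  WP_0: (!r) && on
  WP_1: (r ==> ((!on) && ((!on) ==> ((!(r && (!b))) && on)))) && ((!r) ==> on)
  WP_2: (r ==> ((!on) && ((!on) ==> (((r && (!b)) ==> ((!on) && ((!on) ==> ((!(r && (!b))) && on)))) && ((!(r && (!b))) ==> on))))) && ((!r) ==> on)
So before the loop: (r ==> ((!on) && ((!on) ==> (((r && (!b)) ==> ((!on) && ((!on) ==> ((!(r && (!b))) && on)))) && ((!(r && (!b))) ==> on))))) && ((!r) ==> on)
Answer: WP = (r ==> ((!on) && ((!on) ==> (((r && (!b)) ==> ((!on) && ((!on) ==> ((!(r && (!b))) && on)))) && ((!(r && (!b))) ==> on))))) && ((!r) ==> on)


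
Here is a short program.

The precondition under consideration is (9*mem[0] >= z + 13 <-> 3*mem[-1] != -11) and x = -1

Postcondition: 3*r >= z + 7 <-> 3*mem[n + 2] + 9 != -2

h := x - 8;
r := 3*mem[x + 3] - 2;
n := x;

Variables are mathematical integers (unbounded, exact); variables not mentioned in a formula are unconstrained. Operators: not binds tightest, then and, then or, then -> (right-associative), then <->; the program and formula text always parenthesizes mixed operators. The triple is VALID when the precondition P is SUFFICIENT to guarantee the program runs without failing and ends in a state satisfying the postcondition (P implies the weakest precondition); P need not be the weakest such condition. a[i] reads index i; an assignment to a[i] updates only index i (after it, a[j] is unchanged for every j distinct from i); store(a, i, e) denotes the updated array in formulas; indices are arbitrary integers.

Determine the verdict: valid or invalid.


Working backward. After the program, the postcondition 3*r >= z + 7 <-> 3*mem[n + 2] + 9 != -2 must hold; in canonical form it is 3*r >= z + 7 <-> 3*mem[n + 2] != -11.
Before n := x: 3*r >= z + 7 <-> 3*mem[x + 2] != -11
Before r := 3*mem[x + 3] - 2: 9*mem[x + 3] >= z + 13 <-> 3*mem[x + 2] != -11
Before h := x - 8: 9*mem[x + 3] >= z + 13 <-> 3*mem[x + 2] != -11
The weakest precondition is 9*mem[x + 3] >= z + 13 <-> 3*mem[x + 2] != -11.
Check whether (9*mem[0] >= z + 13 <-> 3*mem[-1] != -11) and x = -1 implies it.
Countermodel: at the initial state mem = {[-1] = 15215, [0] = 15215, [1] = 15215, [2] = -1, elsewhere 15215}, x = -1, z = -21, the precondition holds but the weakest precondition fails.
Answer: invalid


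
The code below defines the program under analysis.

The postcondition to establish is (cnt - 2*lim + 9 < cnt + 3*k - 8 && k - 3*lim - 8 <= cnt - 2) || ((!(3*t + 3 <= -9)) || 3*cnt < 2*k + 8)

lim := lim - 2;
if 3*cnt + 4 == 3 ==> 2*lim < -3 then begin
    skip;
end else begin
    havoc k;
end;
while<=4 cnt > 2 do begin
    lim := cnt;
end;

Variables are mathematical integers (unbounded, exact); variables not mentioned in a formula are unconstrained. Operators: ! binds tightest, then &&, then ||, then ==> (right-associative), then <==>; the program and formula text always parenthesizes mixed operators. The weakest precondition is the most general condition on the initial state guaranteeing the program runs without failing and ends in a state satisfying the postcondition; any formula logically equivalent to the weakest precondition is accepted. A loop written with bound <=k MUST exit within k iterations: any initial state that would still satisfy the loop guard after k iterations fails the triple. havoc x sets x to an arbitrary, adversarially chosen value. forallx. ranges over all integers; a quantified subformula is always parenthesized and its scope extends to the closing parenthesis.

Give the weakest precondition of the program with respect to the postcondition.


Working backward. After the program, the postcondition (cnt - 2*lim + 9 < cnt + 3*k - 8 && k - 3*lim - 8 <= cnt - 2) || ((!(3*t + 3 <= -9)) || 3*cnt < 2*k + 8) must hold; in canonical form it is (3*k + 2*lim > 17 && k <= cnt + 3*lim + 6) || (!(3*t <= -12)) || 3*cnt < 2*k + 8.
Before the loop (bound <=4), unroll the exhaustion recursion (WP_0 = exit-now case; WP_j = one more guarded iteration, up to j = 4):
  WP_0: (!(cnt > 2)) && ((3*k + 2*lim > 17 && k <= cnt + 3*lim + 6) || (!(3*t <= -12)) || 3*cnt < 2*k + 8)
  WP_1: (cnt > 2 ==> ((!(cnt > 2)) && ((2*cnt + 3*k > 17 && k <= 4*cnt + 6) || (!(3*t <= -12)) || 3*cnt < 2*k + 8))) && ((!(cnt > 2)) ==> ((3*k + 2*lim > 17 && k <= cnt + 3*lim + 6) || (!(3*t <= -12)) || 3*cnt < 2*k + 8))
  WP_2: (cnt > 2 ==> ((cnt > 2 ==> ((!(cnt > 2)) && ((2*cnt + 3*k > 17 && k <= 4*cnt + 6) || (!(3*t <= -12)) || 3*cnt < 2*k + 8))) && ((!(cnt > 2)) ==> ((2*cnt + 3*k > 17 && k <= 4*cnt + 6) || (!(3*t <= -12)) || 3*cnt < 2*k + 8)))) && ((!(cnt > 2)) ==> ((3*k + 2*lim > 17 && k <= cnt + 3*lim + 6) || (!(3*t <= -12)) || 3*cnt < 2*k + 8))
  WP_3: (cnt > 2 ==> ((cnt > 2 ==> ((cnt > 2 ==> ((!(cnt > 2)) && ((2*cnt + 3*k > 17 && k <= 4*cnt + 6) || (!(3*t <= -12)) || 3*cnt < 2*k + 8))) && ((!(cnt > 2)) ==> ((2*cnt + 3*k > 17 && k <= 4*cnt + 6) || (!(3*t <= -12)) || 3*cnt < 2*k + 8)))) && ((!(cnt > 2)) ==> ((2*cnt + 3*k > 17 && k <= 4*cnt + 6) || (!(3*t <= -12)) || 3*cnt < 2*k + 8)))) && ((!(cnt > 2)) ==> ((3*k + 2*lim > 17 && k <= cnt + 3*lim + 6) || (!(3*t <= -12)) || 3*cnt < 2*k + 8))
  WP_4: (cnt > 2 ==> ((cnt > 2 ==> ((cnt > 2 ==> ((cnt > 2 ==> ((!(cnt > 2)) && ((2*cnt + 3*k > 17 && k <= 4*cnt + 6) || (!(3*t <= -12)) || 3*cnt < 2*k + 8))) && ((!(cnt > 2)) ==> ((2*cnt + 3*k > 17 && k <= 4*cnt + 6) || (!(3*t <= -12)) || 3*cnt < 2*k + 8)))) && ((!(cnt > 2)) ==> ((2*cnt + 3*k > 17 && k <= 4*cnt + 6) || (!(3*t <= -12)) || 3*cnt < 2*k + 8)))) && ((!(cnt > 2)) ==> ((2*cnt + 3*k > 17 && k <= 4*cnt + 6) || (!(3*t <= -12)) || 3*cnt < 2*k + 8)))) && ((!(cnt > 2)) ==> ((3*k + 2*lim > 17 && k <= cnt + 3*lim + 6) || (!(3*t <= -12)) || 3*cnt < 2*k + 8))
So before the loop: (cnt > 2 ==> ((cnt > 2 ==> ((cnt > 2 ==> ((cnt > 2 ==> ((!(cnt > 2)) && ((2*cnt + 3*k > 17 && k <= 4*cnt + 6) || (!(3*t <= -12)) || 3*cnt < 2*k + 8))) && ((!(cnt > 2)) ==> ((2*cnt + 3*k > 17 && k <= 4*cnt + 6) || (!(3*t <= -12)) || 3*cnt < 2*k + 8)))) && ((!(cnt > 2)) ==> ((2*cnt + 3*k > 17 && k <= 4*cnt + 6) || (!(3*t <= -12)) || 3*cnt < 2*k + 8)))) && ((!(cnt > 2)) ==> ((2*cnt + 3*k > 17 && k <= 4*cnt + 6) || (!(3*t <= -12)) || 3*cnt < 2*k + 8)))) && ((!(cnt > 2)) ==> ((3*k + 2*lim > 17 && k <= cnt + 3*lim + 6) || (!(3*t <= -12)) || 3*cnt < 2*k + 8))
Then branch requires (cnt > 2 ==> ((cnt > 2 ==> ((cnt > 2 ==> ((cnt > 2 ==> ((!(cnt > 2)) && ((2*cnt + 3*k > 17 && k <= 4*cnt + 6) || (!(3*t <= -12)) || 3*cnt < 2*k + 8))) && ((!(cnt > 2)) ==> ((2*cnt + 3*k > 17 && k <= 4*cnt + 6) || (!(3*t <= -12)) || 3*cnt < 2*k + 8)))) && ((!(cnt > 2)) ==> ((2*cnt + 3*k > 17 && k <= 4*cnt + 6) || (!(3*t <= -12)) || 3*cnt < 2*k + 8)))) && ((!(cnt > 2)) ==> ((2*cnt + 3*k > 17 && k <= 4*cnt + 6) || (!(3*t <= -12)) || 3*cnt < 2*k + 8)))) && ((!(cnt > 2)) ==> ((3*k + 2*lim > 17 && k <= cnt + 3*lim + 6) || (!(3*t <= -12)) || 3*cnt < 2*k + 8)); else branch requires forall k_1. ((cnt > 2 ==> ((cnt > 2 ==> ((cnt > 2 ==> ((cnt > 2 ==> ((!(cnt > 2)) && ((2*cnt + 3*k_1 > 17 && k_1 <= 4*cnt + 6) || (!(3*t <= -12)) || 3*cnt < 2*k_1 + 8))) && ((!(cnt > 2)) ==> ((2*cnt + 3*k_1 > 17 && k_1 <= 4*cnt + 6) || (!(3*t <= -12)) || 3*cnt < 2*k_1 + 8)))) && ((!(cnt > 2)) ==> ((2*cnt + 3*k_1 > 17 && k_1 <= 4*cnt + 6) || (!(3*t <= -12)) || 3*cnt < 2*k_1 + 8)))) && ((!(cnt > 2)) ==> ((2*cnt + 3*k_1 > 17 && k_1 <= 4*cnt + 6) || (!(3*t <= -12)) || 3*cnt < 2*k_1 + 8)))) && ((!(cnt > 2)) ==> ((3*k_1 + 2*lim > 17 && k_1 <= cnt + 3*lim + 6) || (!(3*t <= -12)) || 3*cnt < 2*k_1 + 8))).
Before the if: ((3*cnt == -1 ==> 2*lim < -3) ==> ((cnt > 2 ==> ((cnt > 2 ==> ((cnt > 2 ==> ((cnt > 2 ==> ((!(cnt > 2)) && ((2*cnt + 3*k > 17 && k <= 4*cnt + 6) || (!(3*t <= -12)) || 3*cnt < 2*k + 8))) && ((!(cnt > 2)) ==> ((2*cnt + 3*k > 17 && k <= 4*cnt + 6) || (!(3*t <= -12)) || 3*cnt < 2*k + 8)))) && ((!(cnt > 2)) ==> ((2*cnt + 3*k > 17 && k <= 4*cnt + 6) || (!(3*t <= -12)) || 3*cnt < 2*k + 8)))) && ((!(cnt > 2)) ==> ((2*cnt + 3*k > 17 && k <= 4*cnt + 6) || (!(3*t <= -12)) || 3*cnt < 2*k + 8)))) && ((!(cnt > 2)) ==> ((3*k + 2*lim > 17 && k <= cnt + 3*lim + 6) || (!(3*t <= -12)) || 3*cnt < 2*k + 8)))) && ((!(3*cnt == -1 ==> 2*lim < -3)) ==> (forall k_1. ((cnt > 2 ==> ((cnt > 2 ==> ((cnt > 2 ==> ((cnt > 2 ==> ((!(cnt > 2)) && ((2*cnt + 3*k_1 > 17 && k_1 <= 4*cnt + 6) || (!(3*t <= -12)) || 3*cnt < 2*k_1 + 8))) && ((!(cnt > 2)) ==> ((2*cnt + 3*k_1 > 17 && k_1 <= 4*cnt + 6) || (!(3*t <= -12)) || 3*cnt < 2*k_1 + 8)))) && ((!(cnt > 2)) ==> ((2*cnt + 3*k_1 > 17 && k_1 <= 4*cnt + 6) || (!(3*t <= -12)) || 3*cnt < 2*k_1 + 8)))) && ((!(cnt > 2)) ==> ((2*cnt + 3*k_1 > 17 && k_1 <= 4*cnt + 6) || (!(3*t <= -12)) || 3*cnt < 2*k_1 + 8)))) && ((!(cnt > 2)) ==> ((3*k_1 + 2*lim > 17 && k_1 <= cnt + 3*lim + 6) || (!(3*t <= -12)) || 3*cnt < 2*k_1 + 8)))))
Before lim := lim - 2: ((3*cnt == -1 ==> 2*lim < 1) ==> ((cnt > 2 ==> ((cnt > 2 ==> ((cnt > 2 ==> ((cnt > 2 ==> ((!(cnt > 2)) && ((2*cnt + 3*k > 17 && k <= 4*cnt + 6) || (!(3*t <= -12)) || 3*cnt < 2*k + 8))) && ((!(cnt > 2)) ==> ((2*cnt + 3*k > 17 && k <= 4*cnt + 6) || (!(3*t <= -12)) || 3*cnt < 2*k + 8)))) && ((!(cnt > 2)) ==> ((2*cnt + 3*k > 17 && k <= 4*cnt + 6) || (!(3*t <= -12)) || 3*cnt < 2*k + 8)))) && ((!(cnt > 2)) ==> ((2*cnt + 3*k > 17 && k <= 4*cnt + 6) || (!(3*t <= -12)) || 3*cnt < 2*k + 8)))) && ((!(cnt > 2)) ==> ((3*k + 2*lim > 21 && k <= cnt + 3*lim) || (!(3*t <= -12)) || 3*cnt < 2*k + 8)))) && ((!(3*cnt == -1 ==> 2*lim < 1)) ==> (forall k_1. ((cnt > 2 ==> ((cnt > 2 ==> ((cnt > 2 ==> ((cnt > 2 ==> ((!(cnt > 2)) && ((2*cnt + 3*k_1 > 17 && k_1 <= 4*cnt + 6) || (!(3*t <= -12)) || 3*cnt < 2*k_1 + 8))) && ((!(cnt > 2)) ==> ((2*cnt + 3*k_1 > 17 && k_1 <= 4*cnt + 6) || (!(3*t <= -12)) || 3*cnt < 2*k_1 + 8)))) && ((!(cnt > 2)) ==> ((2*cnt + 3*k_1 > 17 && k_1 <= 4*cnt + 6) || (!(3*t <= -12)) || 3*cnt < 2*k_1 + 8)))) && ((!(cnt > 2)) ==> ((2*cnt + 3*k_1 > 17 && k_1 <= 4*cnt + 6) || (!(3*t <= -12)) || 3*cnt < 2*k_1 + 8)))) && ((!(cnt > 2)) ==> ((3*k_1 + 2*lim > 21 && k_1 <= cnt + 3*lim) || (!(3*t <= -12)) || 3*cnt < 2*k_1 + 8)))))
Answer: WP = ((3*cnt == -1 ==> 2*lim < 1) ==> ((cnt > 2 ==> ((cnt > 2 ==> ((cnt > 2 ==> ((cnt > 2 ==> ((!(cnt > 2)) && ((2*cnt + 3*k > 17 && k <= 4*cnt + 6) || (!(3*t <= -12)) || 3*cnt < 2*k + 8))) && ((!(cnt > 2)) ==> ((2*cnt + 3*k > 17 && k <= 4*cnt + 6) || (!(3*t <= -12)) || 3*cnt < 2*k + 8)))) && ((!(cnt > 2)) ==> ((2*cnt + 3*k > 17 && k <= 4*cnt + 6) || (!(3*t <= -12)) || 3*cnt < 2*k + 8)))) && ((!(cnt > 2)) ==> ((2*cnt + 3*k > 17 && k <= 4*cnt + 6) || (!(3*t <= -12)) || 3*cnt < 2*k + 8)))) && ((!(cnt > 2)) ==> ((3*k + 2*lim > 21 && k <= cnt + 3*lim) || (!(3*t <= -12)) || 3*cnt < 2*k + 8)))) && ((!(3*cnt == -1 ==> 2*lim < 1)) ==> (forall k_1. ((cnt > 2 ==> ((cnt > 2 ==> ((cnt > 2 ==> ((cnt > 2 ==> ((!(cnt > 2)) && ((2*cnt + 3*k_1 > 17 && k_1 <= 4*cnt + 6) || (!(3*t <= -12)) || 3*cnt < 2*k_1 + 8))) && ((!(cnt > 2)) ==> ((2*cnt + 3*k_1 > 17 && k_1 <= 4*cnt + 6) || (!(3*t <= -12)) || 3*cnt < 2*k_1 + 8)))) && ((!(cnt > 2)) ==> ((2*cnt + 3*k_1 > 17 && k_1 <= 4*cnt + 6) || (!(3*t <= -12)) || 3*cnt < 2*k_1 + 8)))) && ((!(cnt > 2)) ==> ((2*cnt + 3*k_1 > 17 && k_1 <= 4*cnt + 6) || (!(3*t <= -12)) || 3*cnt < 2*k_1 + 8)))) && ((!(cnt > 2)) ==> ((3*k_1 + 2*lim > 21 && k_1 <= cnt + 3*lim) || (!(3*t <= -12)) || 3*cnt < 2*k_1 + 8)))))


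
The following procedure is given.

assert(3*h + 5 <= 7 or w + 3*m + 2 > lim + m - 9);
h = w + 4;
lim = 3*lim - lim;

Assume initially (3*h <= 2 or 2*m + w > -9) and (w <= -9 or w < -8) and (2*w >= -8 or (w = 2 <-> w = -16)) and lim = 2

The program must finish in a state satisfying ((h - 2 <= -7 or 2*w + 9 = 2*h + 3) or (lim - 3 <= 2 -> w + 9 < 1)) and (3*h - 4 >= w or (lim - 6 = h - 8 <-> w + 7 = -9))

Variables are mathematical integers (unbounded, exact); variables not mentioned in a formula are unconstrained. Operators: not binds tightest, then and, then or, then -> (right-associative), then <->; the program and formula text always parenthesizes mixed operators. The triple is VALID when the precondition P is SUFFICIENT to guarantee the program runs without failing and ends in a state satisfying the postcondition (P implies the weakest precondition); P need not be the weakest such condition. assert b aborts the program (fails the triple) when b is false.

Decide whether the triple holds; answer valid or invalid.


Working backward. After the program, the postcondition ((h - 2 <= -7 or 2*w + 9 = 2*h + 3) or (lim - 3 <= 2 -> w + 9 < 1)) and (3*h - 4 >= w or (lim - 6 = h - 8 <-> w + 7 = -9)) must hold; in canonical form it is (h <= -5 or 2*w = 2*h - 6 or (lim <= 5 -> w < -8)) and (3*h >= w + 4 or (lim = h - 2 <-> w = -16)).
Before lim := 3*lim - lim: (h <= -5 or 2*w = 2*h - 6 or (2*lim <= 5 -> w < -8)) and (3*h >= w + 4 or (2*lim = h - 2 <-> w = -16))
Before h := w + 4: (w <= -9 or (2*lim <= 5 -> w < -8)) and (2*w >= -8 or (2*lim = w + 2 <-> w = -16))
Before assert 3*h + 5 <= 7 or w + 3*m + 2 > lim + m - 9: (3*h <= 2 or 2*m + w > lim - 11) and (w <= -9 or (2*lim <= 5 -> w < -8)) and (2*w >= -8 or (2*lim = w + 2 <-> w = -16))
The weakest precondition is (3*h <= 2 or 2*m + w > lim - 11) and (w <= -9 or (2*lim <= 5 -> w < -8)) and (2*w >= -8 or (2*lim = w + 2 <-> w = -16)).
Check whether (3*h <= 2 or 2*m + w > -9) and (w <= -9 or w < -8) and (2*w >= -8 or (w = 2 <-> w = -16)) and lim = 2 implies it.
Every state satisfying the precondition satisfies the weakest precondition: the implication holds.
Answer: valid


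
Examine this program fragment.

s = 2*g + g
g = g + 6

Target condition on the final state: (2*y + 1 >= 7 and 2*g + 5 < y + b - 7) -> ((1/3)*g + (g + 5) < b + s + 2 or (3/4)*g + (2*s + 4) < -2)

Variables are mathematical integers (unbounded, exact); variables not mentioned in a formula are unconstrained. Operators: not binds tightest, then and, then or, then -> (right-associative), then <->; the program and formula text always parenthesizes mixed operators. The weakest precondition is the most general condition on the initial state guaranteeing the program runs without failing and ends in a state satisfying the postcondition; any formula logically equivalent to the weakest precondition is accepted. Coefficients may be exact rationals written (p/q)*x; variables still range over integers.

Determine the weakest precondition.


Working backward. After the program, the postcondition (2*y + 1 >= 7 and 2*g + 5 < y + b - 7) -> ((1/3)*g + (g + 5) < b + s + 2 or (3/4)*g + (2*s + 4) < -2) must hold; in canonical form it is (2*y >= 6 and 2*g < b + y - 12) -> ((4/3)*g < b + s - 3 or (3/4)*g + 2*s < -6).
Before g := g + 6: (2*y >= 6 and 2*g < b + y - 24) -> ((4/3)*g < b + s - 11 or (3/4)*g + 2*s < -21/2)
Before s := 2*g + g: (2*y >= 6 and 2*g < b + y - 24) -> (b + (5/3)*g > 11 or (27/4)*g < -21/2)
Answer: WP = (2*y >= 6 and 2*g < b + y - 24) -> (b + (5/3)*g > 11 or (27/4)*g < -21/2)


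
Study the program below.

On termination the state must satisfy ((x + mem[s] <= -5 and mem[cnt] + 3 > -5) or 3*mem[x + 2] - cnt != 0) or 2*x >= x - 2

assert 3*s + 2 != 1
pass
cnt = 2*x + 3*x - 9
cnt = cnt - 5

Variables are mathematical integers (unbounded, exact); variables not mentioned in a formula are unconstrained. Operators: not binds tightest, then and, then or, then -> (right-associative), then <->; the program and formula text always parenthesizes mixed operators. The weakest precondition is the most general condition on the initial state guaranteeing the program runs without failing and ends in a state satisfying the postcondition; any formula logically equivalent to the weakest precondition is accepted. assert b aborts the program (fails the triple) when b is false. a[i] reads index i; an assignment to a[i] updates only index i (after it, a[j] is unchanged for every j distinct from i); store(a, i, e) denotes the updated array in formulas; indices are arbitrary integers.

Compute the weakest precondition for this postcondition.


Working backward. After the program, the postcondition ((x + mem[s] <= -5 and mem[cnt] + 3 > -5) or 3*mem[x + 2] - cnt != 0) or 2*x >= x - 2 must hold; in canonical form it is (mem[s] + x <= -5 and mem[cnt] > -8) or 3*mem[x + 2] != cnt or x >= -2.
Before cnt := cnt - 5: (mem[s] + x <= -5 and mem[cnt - 5] > -8) or 3*mem[x + 2] != cnt - 5 or x >= -2
Before cnt := 2*x + 3*x - 9: (mem[s] + x <= -5 and mem[5*x - 14] > -8) or 3*mem[x + 2] != 5*x - 14 or x >= -2
Before skip: (mem[s] + x <= -5 and mem[5*x - 14] > -8) or 3*mem[x + 2] != 5*x - 14 or x >= -2
Before assert 3*s + 2 != 1: 3*s != -1 and ((mem[s] + x <= -5 and mem[5*x - 14] > -8) or 3*mem[x + 2] != 5*x - 14 or x >= -2)
Answer: WP = 3*s != -1 and ((mem[s] + x <= -5 and mem[5*x - 14] > -8) or 3*mem[x + 2] != 5*x - 14 or x >= -2)


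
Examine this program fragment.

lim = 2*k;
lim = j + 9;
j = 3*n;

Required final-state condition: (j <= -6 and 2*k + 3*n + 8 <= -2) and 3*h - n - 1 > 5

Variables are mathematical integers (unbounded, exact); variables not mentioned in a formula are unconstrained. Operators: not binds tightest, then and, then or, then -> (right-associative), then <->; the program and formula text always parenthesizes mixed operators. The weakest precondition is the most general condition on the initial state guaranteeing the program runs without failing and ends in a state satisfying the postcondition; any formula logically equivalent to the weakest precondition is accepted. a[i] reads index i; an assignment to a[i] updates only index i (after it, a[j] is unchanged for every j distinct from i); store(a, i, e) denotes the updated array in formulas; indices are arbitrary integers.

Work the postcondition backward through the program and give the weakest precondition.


Working backward. After the program, the postcondition (j <= -6 and 2*k + 3*n + 8 <= -2) and 3*h - n - 1 > 5 must hold; in canonical form it is j <= -6 and 2*k + 3*n <= -10 and 3*h > n + 6.
Before j := 3*n: 3*n <= -6 and 2*k + 3*n <= -10 and 3*h > n + 6
Before lim := j + 9: 3*n <= -6 and 2*k + 3*n <= -10 and 3*h > n + 6
Before lim := 2*k: 3*n <= -6 and 2*k + 3*n <= -10 and 3*h > n + 6
Answer: WP = 3*n <= -6 and 2*k + 3*n <= -10 and 3*h > n + 6
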